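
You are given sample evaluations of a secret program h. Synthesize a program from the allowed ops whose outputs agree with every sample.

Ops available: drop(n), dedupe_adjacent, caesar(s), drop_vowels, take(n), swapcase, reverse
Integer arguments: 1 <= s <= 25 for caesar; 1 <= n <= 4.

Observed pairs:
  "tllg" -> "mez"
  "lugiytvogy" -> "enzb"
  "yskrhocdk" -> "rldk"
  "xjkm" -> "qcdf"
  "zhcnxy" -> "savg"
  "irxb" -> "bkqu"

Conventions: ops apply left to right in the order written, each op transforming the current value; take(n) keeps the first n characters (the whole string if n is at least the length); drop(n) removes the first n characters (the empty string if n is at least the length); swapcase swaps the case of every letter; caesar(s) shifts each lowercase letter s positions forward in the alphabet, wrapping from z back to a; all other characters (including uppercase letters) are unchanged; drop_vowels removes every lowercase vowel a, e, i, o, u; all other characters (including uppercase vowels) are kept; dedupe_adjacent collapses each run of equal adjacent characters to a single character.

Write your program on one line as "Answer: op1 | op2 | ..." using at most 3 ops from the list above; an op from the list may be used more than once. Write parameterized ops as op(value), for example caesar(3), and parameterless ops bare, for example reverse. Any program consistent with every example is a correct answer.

caesar(19) | take(4) | dedupe_adjacent

Check, running the answer program on each example:
  "tllg" -> "meez" -> "meez" -> "mez"
  "lugiytvogy" -> "enzbrmohzr" -> "enzb" -> "enzb"
  "yskrhocdk" -> "rldkahvwd" -> "rldk" -> "rldk"
  "xjkm" -> "qcdf" -> "qcdf" -> "qcdf"
  "zhcnxy" -> "savgqr" -> "savg" -> "savg"
  "irxb" -> "bkqu" -> "bkqu" -> "bkqu"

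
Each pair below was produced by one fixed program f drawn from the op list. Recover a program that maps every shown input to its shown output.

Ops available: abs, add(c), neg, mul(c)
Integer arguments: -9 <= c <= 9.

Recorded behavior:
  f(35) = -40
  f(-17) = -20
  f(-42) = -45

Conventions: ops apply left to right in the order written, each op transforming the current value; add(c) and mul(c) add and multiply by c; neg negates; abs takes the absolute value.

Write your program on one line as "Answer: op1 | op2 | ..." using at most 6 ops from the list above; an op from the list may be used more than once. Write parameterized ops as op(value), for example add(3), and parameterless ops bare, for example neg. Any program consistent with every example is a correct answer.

add(1) | abs | add(-5) | add(9) | mul(-1)

Check, running the answer program on each example:
  35 -> 36 -> 36 -> 31 -> 40 -> -40
  -17 -> -16 -> 16 -> 11 -> 20 -> -20
  -42 -> -41 -> 41 -> 36 -> 45 -> -45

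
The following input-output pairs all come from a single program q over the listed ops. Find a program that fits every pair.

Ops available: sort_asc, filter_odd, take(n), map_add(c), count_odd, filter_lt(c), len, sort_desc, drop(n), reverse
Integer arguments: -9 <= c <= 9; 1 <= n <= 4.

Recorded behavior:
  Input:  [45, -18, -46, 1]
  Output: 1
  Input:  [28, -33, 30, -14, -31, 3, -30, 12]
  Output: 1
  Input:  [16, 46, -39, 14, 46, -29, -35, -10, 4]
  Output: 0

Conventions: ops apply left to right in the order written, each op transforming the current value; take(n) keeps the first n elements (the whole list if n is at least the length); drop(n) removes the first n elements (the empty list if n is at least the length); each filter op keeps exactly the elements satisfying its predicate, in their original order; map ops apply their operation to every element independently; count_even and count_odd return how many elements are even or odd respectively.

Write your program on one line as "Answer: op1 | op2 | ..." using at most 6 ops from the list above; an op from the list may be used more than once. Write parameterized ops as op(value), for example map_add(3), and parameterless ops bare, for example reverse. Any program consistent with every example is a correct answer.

map_add(-1) | reverse | filter_lt(-2) | drop(1) | map_add(-8) | count_odd

Check, running the answer program on each example:
  [45, -18, -46, 1] -> [44, -19, -47, 0] -> [0, -47, -19, 44] -> [-47, -19] -> [-19] -> [-27] -> 1
  [28, -33, 30, -14, -31, 3, -30, 12] -> [27, -34, 29, -15, -32, 2, -31, 11] -> [11, -31, 2, -32, -15, 29, -34, 27] -> [-31, -32, -15, -34] -> [-32, -15, -34] -> [-40, -23, -42] -> 1
  [16, 46, -39, 14, 46, -29, -35, -10, 4] -> [15, 45, -40, 13, 45, -30, -36, -11, 3] -> [3, -11, -36, -30, 45, 13, -40, 45, 15] -> [-11, -36, -30, -40] -> [-36, -30, -40] -> [-44, -38, -48] -> 0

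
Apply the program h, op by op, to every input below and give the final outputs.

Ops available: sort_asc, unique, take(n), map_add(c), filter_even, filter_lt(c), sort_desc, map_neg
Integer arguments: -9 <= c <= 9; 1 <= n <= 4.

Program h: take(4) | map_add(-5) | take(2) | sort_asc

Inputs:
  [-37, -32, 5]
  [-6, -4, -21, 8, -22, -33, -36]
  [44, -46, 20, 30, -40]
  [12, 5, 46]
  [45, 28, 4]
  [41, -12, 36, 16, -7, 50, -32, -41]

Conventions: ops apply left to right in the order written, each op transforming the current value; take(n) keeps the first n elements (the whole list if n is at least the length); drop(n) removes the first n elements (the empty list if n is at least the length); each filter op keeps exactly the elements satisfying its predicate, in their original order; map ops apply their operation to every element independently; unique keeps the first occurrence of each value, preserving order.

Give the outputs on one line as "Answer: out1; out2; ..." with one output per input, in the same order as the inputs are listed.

Execution, op by op:
  [-37, -32, 5] -> [-37, -32, 5] -> [-42, -37, 0] -> [-42, -37] -> [-42, -37]
  [-6, -4, -21, 8, -22, -33, -36] -> [-6, -4, -21, 8] -> [-11, -9, -26, 3] -> [-11, -9] -> [-11, -9]
  [44, -46, 20, 30, -40] -> [44, -46, 20, 30] -> [39, -51, 15, 25] -> [39, -51] -> [-51, 39]
  [12, 5, 46] -> [12, 5, 46] -> [7, 0, 41] -> [7, 0] -> [0, 7]
  [45, 28, 4] -> [45, 28, 4] -> [40, 23, -1] -> [40, 23] -> [23, 40]
  [41, -12, 36, 16, -7, 50, -32, -41] -> [41, -12, 36, 16] -> [36, -17, 31, 11] -> [36, -17] -> [-17, 36]

[-42, -37]; [-11, -9]; [-51, 39]; [0, 7]; [23, 40]; [-17, 36]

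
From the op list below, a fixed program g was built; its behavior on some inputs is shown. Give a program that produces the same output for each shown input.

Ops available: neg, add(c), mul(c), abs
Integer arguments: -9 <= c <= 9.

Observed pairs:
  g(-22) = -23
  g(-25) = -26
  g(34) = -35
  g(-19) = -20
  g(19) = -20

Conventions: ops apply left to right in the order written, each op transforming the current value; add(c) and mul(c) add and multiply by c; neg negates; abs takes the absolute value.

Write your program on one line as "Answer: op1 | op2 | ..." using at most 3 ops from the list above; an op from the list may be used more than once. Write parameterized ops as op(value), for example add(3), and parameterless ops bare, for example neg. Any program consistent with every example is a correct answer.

abs | neg | add(-1)

Check, running the answer program on each example:
  -22 -> 22 -> -22 -> -23
  -25 -> 25 -> -25 -> -26
  34 -> 34 -> -34 -> -35
  -19 -> 19 -> -19 -> -20
  19 -> 19 -> -19 -> -20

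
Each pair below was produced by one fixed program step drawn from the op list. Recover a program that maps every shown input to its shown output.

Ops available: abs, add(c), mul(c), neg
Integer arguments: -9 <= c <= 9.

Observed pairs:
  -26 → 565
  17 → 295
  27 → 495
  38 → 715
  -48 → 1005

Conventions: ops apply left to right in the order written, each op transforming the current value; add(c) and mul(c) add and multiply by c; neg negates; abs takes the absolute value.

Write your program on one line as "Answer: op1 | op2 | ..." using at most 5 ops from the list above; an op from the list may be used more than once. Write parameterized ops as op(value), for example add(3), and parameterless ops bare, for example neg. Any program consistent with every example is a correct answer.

mul(-4) | add(9) | neg | mul(-5) | abs

Check, running the answer program on each example:
  -26 -> 104 -> 113 -> -113 -> 565 -> 565
  17 -> -68 -> -59 -> 59 -> -295 -> 295
  27 -> -108 -> -99 -> 99 -> -495 -> 495
  38 -> -152 -> -143 -> 143 -> -715 -> 715
  -48 -> 192 -> 201 -> -201 -> 1005 -> 1005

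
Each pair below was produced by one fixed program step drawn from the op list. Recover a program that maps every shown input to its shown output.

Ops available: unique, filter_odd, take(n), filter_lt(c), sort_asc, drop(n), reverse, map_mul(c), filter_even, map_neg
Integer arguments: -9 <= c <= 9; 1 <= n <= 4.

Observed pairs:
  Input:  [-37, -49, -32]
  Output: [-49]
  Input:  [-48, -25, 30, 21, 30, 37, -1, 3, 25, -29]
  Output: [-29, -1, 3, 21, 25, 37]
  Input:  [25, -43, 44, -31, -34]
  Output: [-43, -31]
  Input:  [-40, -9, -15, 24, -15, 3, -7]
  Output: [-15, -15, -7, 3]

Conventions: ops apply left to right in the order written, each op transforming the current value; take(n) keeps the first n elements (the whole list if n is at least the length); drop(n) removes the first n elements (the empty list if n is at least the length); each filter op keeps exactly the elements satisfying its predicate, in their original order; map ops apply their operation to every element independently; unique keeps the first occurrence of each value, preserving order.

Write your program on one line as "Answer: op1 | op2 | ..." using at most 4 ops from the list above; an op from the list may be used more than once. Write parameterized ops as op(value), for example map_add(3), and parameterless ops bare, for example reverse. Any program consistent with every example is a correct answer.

filter_odd | drop(1) | sort_asc

Check, running the answer program on each example:
  [-37, -49, -32] -> [-37, -49] -> [-49] -> [-49]
  [-48, -25, 30, 21, 30, 37, -1, 3, 25, -29] -> [-25, 21, 37, -1, 3, 25, -29] -> [21, 37, -1, 3, 25, -29] -> [-29, -1, 3, 21, 25, 37]
  [25, -43, 44, -31, -34] -> [25, -43, -31] -> [-43, -31] -> [-43, -31]
  [-40, -9, -15, 24, -15, 3, -7] -> [-9, -15, -15, 3, -7] -> [-15, -15, 3, -7] -> [-15, -15, -7, 3]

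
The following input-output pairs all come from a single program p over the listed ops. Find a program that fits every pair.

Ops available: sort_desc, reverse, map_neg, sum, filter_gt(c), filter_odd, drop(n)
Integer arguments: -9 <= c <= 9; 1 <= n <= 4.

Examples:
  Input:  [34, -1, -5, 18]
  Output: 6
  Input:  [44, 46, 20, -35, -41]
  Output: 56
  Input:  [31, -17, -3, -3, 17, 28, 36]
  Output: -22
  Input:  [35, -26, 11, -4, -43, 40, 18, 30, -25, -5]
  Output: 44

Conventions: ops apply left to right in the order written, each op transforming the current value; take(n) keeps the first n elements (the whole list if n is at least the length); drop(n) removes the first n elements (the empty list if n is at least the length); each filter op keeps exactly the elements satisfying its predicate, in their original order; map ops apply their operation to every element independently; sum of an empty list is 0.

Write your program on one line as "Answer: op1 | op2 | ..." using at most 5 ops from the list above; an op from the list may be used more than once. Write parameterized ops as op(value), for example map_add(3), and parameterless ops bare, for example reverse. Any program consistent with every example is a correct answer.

sort_desc | map_neg | drop(2) | sum

Check, running the answer program on each example:
  [34, -1, -5, 18] -> [34, 18, -1, -5] -> [-34, -18, 1, 5] -> [1, 5] -> 6
  [44, 46, 20, -35, -41] -> [46, 44, 20, -35, -41] -> [-46, -44, -20, 35, 41] -> [-20, 35, 41] -> 56
  [31, -17, -3, -3, 17, 28, 36] -> [36, 31, 28, 17, -3, -3, -17] -> [-36, -31, -28, -17, 3, 3, 17] -> [-28, -17, 3, 3, 17] -> -22
  [35, -26, 11, -4, -43, 40, 18, 30, -25, -5] -> [40, 35, 30, 18, 11, -4, -5, -25, -26, -43] -> [-40, -35, -30, -18, -11, 4, 5, 25, 26, 43] -> [-30, -18, -11, 4, 5, 25, 26, 43] -> 44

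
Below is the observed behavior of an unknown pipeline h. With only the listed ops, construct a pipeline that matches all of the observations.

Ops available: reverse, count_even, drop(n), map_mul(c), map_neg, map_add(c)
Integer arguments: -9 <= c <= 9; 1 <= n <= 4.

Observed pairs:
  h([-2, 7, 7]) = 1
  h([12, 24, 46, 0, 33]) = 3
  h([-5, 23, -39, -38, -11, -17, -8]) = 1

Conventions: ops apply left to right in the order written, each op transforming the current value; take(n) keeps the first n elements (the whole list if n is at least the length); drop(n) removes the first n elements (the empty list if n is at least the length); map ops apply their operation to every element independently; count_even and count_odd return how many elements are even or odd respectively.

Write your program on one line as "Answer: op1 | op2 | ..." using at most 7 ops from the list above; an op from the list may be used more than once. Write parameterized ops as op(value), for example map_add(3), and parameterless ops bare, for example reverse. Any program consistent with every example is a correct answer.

reverse | drop(2) | reverse | map_mul(9) | map_add(-4) | count_even

Check, running the answer program on each example:
  [-2, 7, 7] -> [7, 7, -2] -> [-2] -> [-2] -> [-18] -> [-22] -> 1
  [12, 24, 46, 0, 33] -> [33, 0, 46, 24, 12] -> [46, 24, 12] -> [12, 24, 46] -> [108, 216, 414] -> [104, 212, 410] -> 3
  [-5, 23, -39, -38, -11, -17, -8] -> [-8, -17, -11, -38, -39, 23, -5] -> [-11, -38, -39, 23, -5] -> [-5, 23, -39, -38, -11] -> [-45, 207, -351, -342, -99] -> [-49, 203, -355, -346, -103] -> 1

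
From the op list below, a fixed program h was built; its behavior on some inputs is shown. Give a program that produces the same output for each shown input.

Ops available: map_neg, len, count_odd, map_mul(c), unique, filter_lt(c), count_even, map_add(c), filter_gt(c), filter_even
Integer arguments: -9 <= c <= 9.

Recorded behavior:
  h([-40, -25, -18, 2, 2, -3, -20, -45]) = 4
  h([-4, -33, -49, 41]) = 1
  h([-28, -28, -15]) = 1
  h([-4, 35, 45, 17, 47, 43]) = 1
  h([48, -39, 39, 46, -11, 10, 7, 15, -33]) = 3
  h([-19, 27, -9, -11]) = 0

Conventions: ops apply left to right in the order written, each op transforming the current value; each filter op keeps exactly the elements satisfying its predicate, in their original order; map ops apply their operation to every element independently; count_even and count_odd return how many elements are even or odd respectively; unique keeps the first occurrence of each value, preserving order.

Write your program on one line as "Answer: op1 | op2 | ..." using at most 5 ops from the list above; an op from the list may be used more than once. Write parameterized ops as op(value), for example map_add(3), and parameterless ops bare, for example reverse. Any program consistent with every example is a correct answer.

unique | map_mul(-1) | map_add(-8) | count_even

Check, running the answer program on each example:
  [-40, -25, -18, 2, 2, -3, -20, -45] -> [-40, -25, -18, 2, -3, -20, -45] -> [40, 25, 18, -2, 3, 20, 45] -> [32, 17, 10, -10, -5, 12, 37] -> 4
  [-4, -33, -49, 41] -> [-4, -33, -49, 41] -> [4, 33, 49, -41] -> [-4, 25, 41, -49] -> 1
  [-28, -28, -15] -> [-28, -15] -> [28, 15] -> [20, 7] -> 1
  [-4, 35, 45, 17, 47, 43] -> [-4, 35, 45, 17, 47, 43] -> [4, -35, -45, -17, -47, -43] -> [-4, -43, -53, -25, -55, -51] -> 1
  [48, -39, 39, 46, -11, 10, 7, 15, -33] -> [48, -39, 39, 46, -11, 10, 7, 15, -33] -> [-48, 39, -39, -46, 11, -10, -7, -15, 33] -> [-56, 31, -47, -54, 3, -18, -15, -23, 25] -> 3
  [-19, 27, -9, -11] -> [-19, 27, -9, -11] -> [19, -27, 9, 11] -> [11, -35, 1, 3] -> 0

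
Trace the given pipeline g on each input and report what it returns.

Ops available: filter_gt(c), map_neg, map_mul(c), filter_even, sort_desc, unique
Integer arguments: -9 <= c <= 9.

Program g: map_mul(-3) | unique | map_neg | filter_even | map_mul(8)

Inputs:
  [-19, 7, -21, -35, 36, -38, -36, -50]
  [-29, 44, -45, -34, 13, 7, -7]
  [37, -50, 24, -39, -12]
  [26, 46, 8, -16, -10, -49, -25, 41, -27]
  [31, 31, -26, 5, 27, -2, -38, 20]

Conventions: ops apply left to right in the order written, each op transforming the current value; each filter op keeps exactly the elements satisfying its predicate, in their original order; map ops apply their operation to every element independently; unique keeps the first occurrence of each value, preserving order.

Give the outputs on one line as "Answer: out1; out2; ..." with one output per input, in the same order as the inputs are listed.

[864, -912, -864, -1200]; [1056, -816]; [-1200, 576, -288]; [624, 1104, 192, -384, -240]; [-624, -48, -912, 480]

Execution, op by op:
  [-19, 7, -21, -35, 36, -38, -36, -50] -> [57, -21, 63, 105, -108, 114, 108, 150] -> [57, -21, 63, 105, -108, 114, 108, 150] -> [-57, 21, -63, -105, 108, -114, -108, -150] -> [108, -114, -108, -150] -> [864, -912, -864, -1200]
  [-29, 44, -45, -34, 13, 7, -7] -> [87, -132, 135, 102, -39, -21, 21] -> [87, -132, 135, 102, -39, -21, 21] -> [-87, 132, -135, -102, 39, 21, -21] -> [132, -102] -> [1056, -816]
  [37, -50, 24, -39, -12] -> [-111, 150, -72, 117, 36] -> [-111, 150, -72, 117, 36] -> [111, -150, 72, -117, -36] -> [-150, 72, -36] -> [-1200, 576, -288]
  [26, 46, 8, -16, -10, -49, -25, 41, -27] -> [-78, -138, -24, 48, 30, 147, 75, -123, 81] -> [-78, -138, -24, 48, 30, 147, 75, -123, 81] -> [78, 138, 24, -48, -30, -147, -75, 123, -81] -> [78, 138, 24, -48, -30] -> [624, 1104, 192, -384, -240]
  [31, 31, -26, 5, 27, -2, -38, 20] -> [-93, -93, 78, -15, -81, 6, 114, -60] -> [-93, 78, -15, -81, 6, 114, -60] -> [93, -78, 15, 81, -6, -114, 60] -> [-78, -6, -114, 60] -> [-624, -48, -912, 480]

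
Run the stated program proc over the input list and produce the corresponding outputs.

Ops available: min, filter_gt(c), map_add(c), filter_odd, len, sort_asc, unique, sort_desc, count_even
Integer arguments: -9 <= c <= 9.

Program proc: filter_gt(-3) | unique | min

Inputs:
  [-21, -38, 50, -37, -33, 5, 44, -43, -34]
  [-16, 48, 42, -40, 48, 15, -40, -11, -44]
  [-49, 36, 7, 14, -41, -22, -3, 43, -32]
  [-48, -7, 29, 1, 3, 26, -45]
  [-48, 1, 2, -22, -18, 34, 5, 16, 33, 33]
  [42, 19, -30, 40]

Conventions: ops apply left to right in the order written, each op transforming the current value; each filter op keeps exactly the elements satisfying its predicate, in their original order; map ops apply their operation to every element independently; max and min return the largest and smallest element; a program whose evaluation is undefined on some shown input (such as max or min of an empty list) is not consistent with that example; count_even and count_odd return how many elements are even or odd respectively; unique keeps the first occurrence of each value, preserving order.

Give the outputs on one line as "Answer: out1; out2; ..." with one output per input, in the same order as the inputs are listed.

Execution, op by op:
  [-21, -38, 50, -37, -33, 5, 44, -43, -34] -> [50, 5, 44] -> [50, 5, 44] -> 5
  [-16, 48, 42, -40, 48, 15, -40, -11, -44] -> [48, 42, 48, 15] -> [48, 42, 15] -> 15
  [-49, 36, 7, 14, -41, -22, -3, 43, -32] -> [36, 7, 14, 43] -> [36, 7, 14, 43] -> 7
  [-48, -7, 29, 1, 3, 26, -45] -> [29, 1, 3, 26] -> [29, 1, 3, 26] -> 1
  [-48, 1, 2, -22, -18, 34, 5, 16, 33, 33] -> [1, 2, 34, 5, 16, 33, 33] -> [1, 2, 34, 5, 16, 33] -> 1
  [42, 19, -30, 40] -> [42, 19, 40] -> [42, 19, 40] -> 19

5; 15; 7; 1; 1; 19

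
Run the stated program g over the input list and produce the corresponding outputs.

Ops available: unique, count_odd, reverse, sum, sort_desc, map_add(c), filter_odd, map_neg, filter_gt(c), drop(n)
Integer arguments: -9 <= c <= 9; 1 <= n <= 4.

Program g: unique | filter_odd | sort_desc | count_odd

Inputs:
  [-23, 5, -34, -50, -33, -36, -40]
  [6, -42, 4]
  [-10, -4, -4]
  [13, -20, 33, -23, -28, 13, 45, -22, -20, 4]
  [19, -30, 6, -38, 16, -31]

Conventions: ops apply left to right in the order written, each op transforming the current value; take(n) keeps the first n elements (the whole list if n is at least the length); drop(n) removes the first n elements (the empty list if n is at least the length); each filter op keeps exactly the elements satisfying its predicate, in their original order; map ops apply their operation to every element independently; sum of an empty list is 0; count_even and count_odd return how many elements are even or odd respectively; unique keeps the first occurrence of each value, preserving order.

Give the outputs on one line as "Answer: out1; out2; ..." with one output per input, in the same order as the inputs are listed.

3; 0; 0; 4; 2

Execution, op by op:
  [-23, 5, -34, -50, -33, -36, -40] -> [-23, 5, -34, -50, -33, -36, -40] -> [-23, 5, -33] -> [5, -23, -33] -> 3
  [6, -42, 4] -> [6, -42, 4] -> [] -> [] -> 0
  [-10, -4, -4] -> [-10, -4] -> [] -> [] -> 0
  [13, -20, 33, -23, -28, 13, 45, -22, -20, 4] -> [13, -20, 33, -23, -28, 45, -22, 4] -> [13, 33, -23, 45] -> [45, 33, 13, -23] -> 4
  [19, -30, 6, -38, 16, -31] -> [19, -30, 6, -38, 16, -31] -> [19, -31] -> [19, -31] -> 2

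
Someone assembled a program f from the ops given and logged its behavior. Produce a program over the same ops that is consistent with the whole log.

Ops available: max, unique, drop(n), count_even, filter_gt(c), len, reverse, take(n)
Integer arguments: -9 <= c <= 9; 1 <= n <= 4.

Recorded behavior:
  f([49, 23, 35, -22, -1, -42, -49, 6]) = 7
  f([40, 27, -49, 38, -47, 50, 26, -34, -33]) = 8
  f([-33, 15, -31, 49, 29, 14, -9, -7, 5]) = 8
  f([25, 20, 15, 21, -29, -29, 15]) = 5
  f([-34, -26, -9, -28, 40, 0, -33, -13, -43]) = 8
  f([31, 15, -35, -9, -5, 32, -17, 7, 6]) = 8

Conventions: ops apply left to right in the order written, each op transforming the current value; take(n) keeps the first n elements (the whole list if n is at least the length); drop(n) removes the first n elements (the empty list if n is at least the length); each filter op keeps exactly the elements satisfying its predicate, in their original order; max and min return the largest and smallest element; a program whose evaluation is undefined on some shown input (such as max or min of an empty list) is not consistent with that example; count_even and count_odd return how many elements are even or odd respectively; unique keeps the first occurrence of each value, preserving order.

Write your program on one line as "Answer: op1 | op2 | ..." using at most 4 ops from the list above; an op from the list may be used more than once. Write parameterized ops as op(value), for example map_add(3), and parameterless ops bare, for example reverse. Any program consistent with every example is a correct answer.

reverse | drop(1) | unique | len

Check, running the answer program on each example:
  [49, 23, 35, -22, -1, -42, -49, 6] -> [6, -49, -42, -1, -22, 35, 23, 49] -> [-49, -42, -1, -22, 35, 23, 49] -> [-49, -42, -1, -22, 35, 23, 49] -> 7
  [40, 27, -49, 38, -47, 50, 26, -34, -33] -> [-33, -34, 26, 50, -47, 38, -49, 27, 40] -> [-34, 26, 50, -47, 38, -49, 27, 40] -> [-34, 26, 50, -47, 38, -49, 27, 40] -> 8
  [-33, 15, -31, 49, 29, 14, -9, -7, 5] -> [5, -7, -9, 14, 29, 49, -31, 15, -33] -> [-7, -9, 14, 29, 49, -31, 15, -33] -> [-7, -9, 14, 29, 49, -31, 15, -33] -> 8
  [25, 20, 15, 21, -29, -29, 15] -> [15, -29, -29, 21, 15, 20, 25] -> [-29, -29, 21, 15, 20, 25] -> [-29, 21, 15, 20, 25] -> 5
  [-34, -26, -9, -28, 40, 0, -33, -13, -43] -> [-43, -13, -33, 0, 40, -28, -9, -26, -34] -> [-13, -33, 0, 40, -28, -9, -26, -34] -> [-13, -33, 0, 40, -28, -9, -26, -34] -> 8
  [31, 15, -35, -9, -5, 32, -17, 7, 6] -> [6, 7, -17, 32, -5, -9, -35, 15, 31] -> [7, -17, 32, -5, -9, -35, 15, 31] -> [7, -17, 32, -5, -9, -35, 15, 31] -> 8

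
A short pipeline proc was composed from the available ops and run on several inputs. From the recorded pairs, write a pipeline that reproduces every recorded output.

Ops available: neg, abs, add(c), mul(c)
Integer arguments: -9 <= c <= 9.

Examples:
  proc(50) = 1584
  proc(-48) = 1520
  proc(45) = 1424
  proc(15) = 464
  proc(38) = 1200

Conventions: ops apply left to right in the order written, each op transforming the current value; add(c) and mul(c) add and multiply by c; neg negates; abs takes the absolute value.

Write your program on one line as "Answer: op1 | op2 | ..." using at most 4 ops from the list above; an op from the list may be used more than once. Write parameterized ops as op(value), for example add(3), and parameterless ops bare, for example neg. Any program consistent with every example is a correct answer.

mul(-4) | abs | add(-2) | mul(8)

Check, running the answer program on each example:
  50 -> -200 -> 200 -> 198 -> 1584
  -48 -> 192 -> 192 -> 190 -> 1520
  45 -> -180 -> 180 -> 178 -> 1424
  15 -> -60 -> 60 -> 58 -> 464
  38 -> -152 -> 152 -> 150 -> 1200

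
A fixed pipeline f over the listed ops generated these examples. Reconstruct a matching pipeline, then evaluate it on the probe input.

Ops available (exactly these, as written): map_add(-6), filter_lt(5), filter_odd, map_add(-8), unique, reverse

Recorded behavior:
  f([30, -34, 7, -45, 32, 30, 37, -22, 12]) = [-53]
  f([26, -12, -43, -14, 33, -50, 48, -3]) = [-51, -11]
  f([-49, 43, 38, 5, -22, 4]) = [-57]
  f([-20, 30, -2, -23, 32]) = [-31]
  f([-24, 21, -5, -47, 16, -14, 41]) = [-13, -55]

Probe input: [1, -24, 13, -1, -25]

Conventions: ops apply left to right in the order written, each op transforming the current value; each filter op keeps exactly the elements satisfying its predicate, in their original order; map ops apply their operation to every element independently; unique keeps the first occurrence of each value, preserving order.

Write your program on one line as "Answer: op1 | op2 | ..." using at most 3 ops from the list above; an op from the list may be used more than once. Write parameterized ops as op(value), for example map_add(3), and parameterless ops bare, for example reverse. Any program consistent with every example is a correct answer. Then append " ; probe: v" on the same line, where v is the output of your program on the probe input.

filter_odd | filter_lt(5) | map_add(-8) ; probe: [-7, -9, -33]

Check, running the answer program on each example:
  [30, -34, 7, -45, 32, 30, 37, -22, 12] -> [7, -45, 37] -> [-45] -> [-53]
  [26, -12, -43, -14, 33, -50, 48, -3] -> [-43, 33, -3] -> [-43, -3] -> [-51, -11]
  [-49, 43, 38, 5, -22, 4] -> [-49, 43, 5] -> [-49] -> [-57]
  [-20, 30, -2, -23, 32] -> [-23] -> [-23] -> [-31]
  [-24, 21, -5, -47, 16, -14, 41] -> [21, -5, -47, 41] -> [-5, -47] -> [-13, -55]
  probe: [1, -24, 13, -1, -25] -> [1, 13, -1, -25] -> [1, -1, -25] -> [-7, -9, -33]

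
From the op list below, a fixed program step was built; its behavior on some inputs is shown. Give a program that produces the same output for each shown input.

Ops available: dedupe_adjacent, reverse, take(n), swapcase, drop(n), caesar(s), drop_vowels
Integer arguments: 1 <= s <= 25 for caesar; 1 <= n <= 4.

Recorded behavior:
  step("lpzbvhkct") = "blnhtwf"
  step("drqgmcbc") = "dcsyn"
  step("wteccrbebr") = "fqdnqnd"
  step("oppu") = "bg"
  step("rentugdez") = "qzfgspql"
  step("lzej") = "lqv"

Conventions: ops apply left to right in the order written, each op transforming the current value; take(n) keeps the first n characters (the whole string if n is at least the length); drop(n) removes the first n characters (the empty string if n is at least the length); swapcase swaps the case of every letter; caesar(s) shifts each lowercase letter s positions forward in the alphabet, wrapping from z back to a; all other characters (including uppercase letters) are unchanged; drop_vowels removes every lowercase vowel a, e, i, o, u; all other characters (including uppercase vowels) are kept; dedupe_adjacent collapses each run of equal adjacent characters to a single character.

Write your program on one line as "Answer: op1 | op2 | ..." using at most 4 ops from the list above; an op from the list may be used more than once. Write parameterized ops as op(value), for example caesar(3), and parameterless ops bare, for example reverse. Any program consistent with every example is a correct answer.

dedupe_adjacent | caesar(12) | drop(1) | drop_vowels

Check, running the answer program on each example:
  "lpzbvhkct" -> "lpzbvhkct" -> "xblnhtwof" -> "blnhtwof" -> "blnhtwf"
  "drqgmcbc" -> "drqgmcbc" -> "pdcsyono" -> "dcsyono" -> "dcsyn"
  "wteccrbebr" -> "wtecrbebr" -> "ifqodnqnd" -> "fqodnqnd" -> "fqdnqnd"
  "oppu" -> "opu" -> "abg" -> "bg" -> "bg"
  "rentugdez" -> "rentugdez" -> "dqzfgspql" -> "qzfgspql" -> "qzfgspql"
  "lzej" -> "lzej" -> "xlqv" -> "lqv" -> "lqv"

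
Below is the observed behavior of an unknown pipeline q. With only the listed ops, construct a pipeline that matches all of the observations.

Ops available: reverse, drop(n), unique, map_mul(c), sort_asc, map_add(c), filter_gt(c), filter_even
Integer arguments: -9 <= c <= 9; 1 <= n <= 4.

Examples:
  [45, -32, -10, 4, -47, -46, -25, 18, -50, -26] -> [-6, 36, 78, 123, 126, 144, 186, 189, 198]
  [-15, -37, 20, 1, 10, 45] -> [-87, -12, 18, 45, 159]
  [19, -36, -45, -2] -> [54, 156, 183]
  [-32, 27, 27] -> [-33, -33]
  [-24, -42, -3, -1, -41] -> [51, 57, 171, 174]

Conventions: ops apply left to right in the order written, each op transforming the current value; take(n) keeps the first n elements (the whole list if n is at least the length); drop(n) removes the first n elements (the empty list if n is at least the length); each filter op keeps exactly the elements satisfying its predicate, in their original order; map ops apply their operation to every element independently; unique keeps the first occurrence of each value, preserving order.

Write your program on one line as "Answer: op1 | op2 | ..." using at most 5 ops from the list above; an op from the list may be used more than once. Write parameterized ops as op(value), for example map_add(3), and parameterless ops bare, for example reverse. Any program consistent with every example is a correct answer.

map_add(-7) | map_add(-9) | drop(1) | map_mul(-3) | sort_asc

Check, running the answer program on each example:
  [45, -32, -10, 4, -47, -46, -25, 18, -50, -26] -> [38, -39, -17, -3, -54, -53, -32, 11, -57, -33] -> [29, -48, -26, -12, -63, -62, -41, 2, -66, -42] -> [-48, -26, -12, -63, -62, -41, 2, -66, -42] -> [144, 78, 36, 189, 186, 123, -6, 198, 126] -> [-6, 36, 78, 123, 126, 144, 186, 189, 198]
  [-15, -37, 20, 1, 10, 45] -> [-22, -44, 13, -6, 3, 38] -> [-31, -53, 4, -15, -6, 29] -> [-53, 4, -15, -6, 29] -> [159, -12, 45, 18, -87] -> [-87, -12, 18, 45, 159]
  [19, -36, -45, -2] -> [12, -43, -52, -9] -> [3, -52, -61, -18] -> [-52, -61, -18] -> [156, 183, 54] -> [54, 156, 183]
  [-32, 27, 27] -> [-39, 20, 20] -> [-48, 11, 11] -> [11, 11] -> [-33, -33] -> [-33, -33]
  [-24, -42, -3, -1, -41] -> [-31, -49, -10, -8, -48] -> [-40, -58, -19, -17, -57] -> [-58, -19, -17, -57] -> [174, 57, 51, 171] -> [51, 57, 171, 174]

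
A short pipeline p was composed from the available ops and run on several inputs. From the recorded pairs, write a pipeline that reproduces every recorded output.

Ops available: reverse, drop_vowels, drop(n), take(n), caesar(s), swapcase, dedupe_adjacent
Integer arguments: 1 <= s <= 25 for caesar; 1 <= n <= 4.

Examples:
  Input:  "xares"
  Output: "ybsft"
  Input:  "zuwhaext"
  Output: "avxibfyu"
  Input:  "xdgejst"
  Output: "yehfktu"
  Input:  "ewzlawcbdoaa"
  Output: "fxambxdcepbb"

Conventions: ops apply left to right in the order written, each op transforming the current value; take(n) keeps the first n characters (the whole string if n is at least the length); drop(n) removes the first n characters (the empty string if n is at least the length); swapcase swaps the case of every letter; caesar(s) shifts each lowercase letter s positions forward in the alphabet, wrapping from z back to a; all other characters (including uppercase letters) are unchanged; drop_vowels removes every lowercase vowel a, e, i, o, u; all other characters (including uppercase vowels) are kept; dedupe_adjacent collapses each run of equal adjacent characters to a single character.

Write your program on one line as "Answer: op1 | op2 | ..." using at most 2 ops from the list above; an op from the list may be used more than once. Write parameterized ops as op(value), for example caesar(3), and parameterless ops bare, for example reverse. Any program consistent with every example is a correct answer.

caesar(11) | caesar(16)

Check, running the answer program on each example:
  "xares" -> "ilcpd" -> "ybsft"
  "zuwhaext" -> "kfhslpie" -> "avxibfyu"
  "xdgejst" -> "iorpude" -> "yehfktu"
  "ewzlawcbdoaa" -> "phkwlhnmozll" -> "fxambxdcepbb"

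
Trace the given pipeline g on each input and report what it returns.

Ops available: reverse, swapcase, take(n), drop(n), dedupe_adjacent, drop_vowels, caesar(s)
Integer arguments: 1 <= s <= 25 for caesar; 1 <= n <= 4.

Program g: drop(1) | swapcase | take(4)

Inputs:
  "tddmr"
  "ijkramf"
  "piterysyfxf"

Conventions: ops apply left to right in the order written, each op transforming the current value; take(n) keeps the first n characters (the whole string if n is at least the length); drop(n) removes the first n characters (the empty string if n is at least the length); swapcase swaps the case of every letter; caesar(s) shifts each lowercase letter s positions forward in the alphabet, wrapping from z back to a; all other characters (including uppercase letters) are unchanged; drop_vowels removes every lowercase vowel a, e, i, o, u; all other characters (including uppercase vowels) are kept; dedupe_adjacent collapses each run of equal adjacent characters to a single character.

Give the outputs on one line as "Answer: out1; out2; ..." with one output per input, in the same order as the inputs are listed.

"DDMR"; "JKRA"; "ITER"

Execution, op by op:
  "tddmr" -> "ddmr" -> "DDMR" -> "DDMR"
  "ijkramf" -> "jkramf" -> "JKRAMF" -> "JKRA"
  "piterysyfxf" -> "iterysyfxf" -> "ITERYSYFXF" -> "ITER"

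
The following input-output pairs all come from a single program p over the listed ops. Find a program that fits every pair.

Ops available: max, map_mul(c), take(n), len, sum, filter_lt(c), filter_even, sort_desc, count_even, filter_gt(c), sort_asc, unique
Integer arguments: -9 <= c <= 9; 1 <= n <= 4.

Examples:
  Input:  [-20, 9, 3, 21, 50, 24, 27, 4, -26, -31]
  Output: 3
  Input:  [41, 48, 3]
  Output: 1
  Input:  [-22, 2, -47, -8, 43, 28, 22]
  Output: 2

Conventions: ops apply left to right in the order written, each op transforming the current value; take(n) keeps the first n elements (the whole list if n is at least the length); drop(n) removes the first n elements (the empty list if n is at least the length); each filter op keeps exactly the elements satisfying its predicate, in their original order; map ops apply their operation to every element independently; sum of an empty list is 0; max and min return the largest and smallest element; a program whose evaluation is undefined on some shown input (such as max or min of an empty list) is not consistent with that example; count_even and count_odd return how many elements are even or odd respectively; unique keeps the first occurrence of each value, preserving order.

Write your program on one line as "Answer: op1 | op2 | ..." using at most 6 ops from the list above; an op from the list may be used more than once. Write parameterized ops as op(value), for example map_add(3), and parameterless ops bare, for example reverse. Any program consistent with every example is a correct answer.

filter_gt(2) | filter_even | sort_asc | map_mul(8) | count_even

Check, running the answer program on each example:
  [-20, 9, 3, 21, 50, 24, 27, 4, -26, -31] -> [9, 3, 21, 50, 24, 27, 4] -> [50, 24, 4] -> [4, 24, 50] -> [32, 192, 400] -> 3
  [41, 48, 3] -> [41, 48, 3] -> [48] -> [48] -> [384] -> 1
  [-22, 2, -47, -8, 43, 28, 22] -> [43, 28, 22] -> [28, 22] -> [22, 28] -> [176, 224] -> 2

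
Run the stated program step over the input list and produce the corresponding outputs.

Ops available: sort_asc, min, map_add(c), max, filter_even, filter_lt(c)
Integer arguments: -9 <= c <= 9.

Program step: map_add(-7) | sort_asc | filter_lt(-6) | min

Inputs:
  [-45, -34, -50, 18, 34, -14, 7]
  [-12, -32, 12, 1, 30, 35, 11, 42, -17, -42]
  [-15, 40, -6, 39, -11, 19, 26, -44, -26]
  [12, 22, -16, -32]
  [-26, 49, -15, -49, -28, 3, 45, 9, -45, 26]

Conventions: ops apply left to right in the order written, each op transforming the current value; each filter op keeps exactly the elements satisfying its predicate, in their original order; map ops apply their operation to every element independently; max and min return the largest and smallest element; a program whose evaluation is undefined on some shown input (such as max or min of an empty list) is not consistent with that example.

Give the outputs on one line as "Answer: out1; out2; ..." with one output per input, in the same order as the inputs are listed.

Execution, op by op:
  [-45, -34, -50, 18, 34, -14, 7] -> [-52, -41, -57, 11, 27, -21, 0] -> [-57, -52, -41, -21, 0, 11, 27] -> [-57, -52, -41, -21] -> -57
  [-12, -32, 12, 1, 30, 35, 11, 42, -17, -42] -> [-19, -39, 5, -6, 23, 28, 4, 35, -24, -49] -> [-49, -39, -24, -19, -6, 4, 5, 23, 28, 35] -> [-49, -39, -24, -19] -> -49
  [-15, 40, -6, 39, -11, 19, 26, -44, -26] -> [-22, 33, -13, 32, -18, 12, 19, -51, -33] -> [-51, -33, -22, -18, -13, 12, 19, 32, 33] -> [-51, -33, -22, -18, -13] -> -51
  [12, 22, -16, -32] -> [5, 15, -23, -39] -> [-39, -23, 5, 15] -> [-39, -23] -> -39
  [-26, 49, -15, -49, -28, 3, 45, 9, -45, 26] -> [-33, 42, -22, -56, -35, -4, 38, 2, -52, 19] -> [-56, -52, -35, -33, -22, -4, 2, 19, 38, 42] -> [-56, -52, -35, -33, -22] -> -56

-57; -49; -51; -39; -56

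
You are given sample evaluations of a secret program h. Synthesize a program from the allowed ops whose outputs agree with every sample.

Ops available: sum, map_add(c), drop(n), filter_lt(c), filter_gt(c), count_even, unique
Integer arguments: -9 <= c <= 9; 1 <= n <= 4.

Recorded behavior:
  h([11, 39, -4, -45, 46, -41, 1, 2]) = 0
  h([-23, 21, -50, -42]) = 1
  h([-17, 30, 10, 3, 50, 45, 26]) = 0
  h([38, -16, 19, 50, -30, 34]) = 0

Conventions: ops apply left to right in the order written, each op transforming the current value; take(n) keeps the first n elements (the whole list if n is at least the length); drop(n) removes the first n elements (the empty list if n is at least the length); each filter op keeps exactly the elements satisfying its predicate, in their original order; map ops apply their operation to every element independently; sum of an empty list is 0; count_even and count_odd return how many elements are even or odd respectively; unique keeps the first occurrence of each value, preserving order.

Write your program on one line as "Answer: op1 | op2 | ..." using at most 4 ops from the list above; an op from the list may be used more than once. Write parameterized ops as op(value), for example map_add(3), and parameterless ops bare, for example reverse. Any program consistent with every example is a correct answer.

filter_lt(0) | drop(2) | count_even

Check, running the answer program on each example:
  [11, 39, -4, -45, 46, -41, 1, 2] -> [-4, -45, -41] -> [-41] -> 0
  [-23, 21, -50, -42] -> [-23, -50, -42] -> [-42] -> 1
  [-17, 30, 10, 3, 50, 45, 26] -> [-17] -> [] -> 0
  [38, -16, 19, 50, -30, 34] -> [-16, -30] -> [] -> 0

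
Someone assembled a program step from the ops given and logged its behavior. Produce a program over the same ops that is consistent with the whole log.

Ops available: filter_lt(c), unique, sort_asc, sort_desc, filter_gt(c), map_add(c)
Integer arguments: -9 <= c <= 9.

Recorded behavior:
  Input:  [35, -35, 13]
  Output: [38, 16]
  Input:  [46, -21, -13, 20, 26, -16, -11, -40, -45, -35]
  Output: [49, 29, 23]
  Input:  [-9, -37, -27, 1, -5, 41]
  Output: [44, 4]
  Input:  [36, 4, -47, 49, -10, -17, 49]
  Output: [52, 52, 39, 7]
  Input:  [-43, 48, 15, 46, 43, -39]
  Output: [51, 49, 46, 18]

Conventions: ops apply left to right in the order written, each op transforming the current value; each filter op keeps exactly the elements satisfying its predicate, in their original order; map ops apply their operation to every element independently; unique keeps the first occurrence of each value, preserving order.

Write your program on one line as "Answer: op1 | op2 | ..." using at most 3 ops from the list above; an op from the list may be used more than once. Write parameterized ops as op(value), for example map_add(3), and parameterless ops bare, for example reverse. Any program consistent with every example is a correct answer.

sort_desc | map_add(3) | filter_gt(-2)

Check, running the answer program on each example:
  [35, -35, 13] -> [35, 13, -35] -> [38, 16, -32] -> [38, 16]
  [46, -21, -13, 20, 26, -16, -11, -40, -45, -35] -> [46, 26, 20, -11, -13, -16, -21, -35, -40, -45] -> [49, 29, 23, -8, -10, -13, -18, -32, -37, -42] -> [49, 29, 23]
  [-9, -37, -27, 1, -5, 41] -> [41, 1, -5, -9, -27, -37] -> [44, 4, -2, -6, -24, -34] -> [44, 4]
  [36, 4, -47, 49, -10, -17, 49] -> [49, 49, 36, 4, -10, -17, -47] -> [52, 52, 39, 7, -7, -14, -44] -> [52, 52, 39, 7]
  [-43, 48, 15, 46, 43, -39] -> [48, 46, 43, 15, -39, -43] -> [51, 49, 46, 18, -36, -40] -> [51, 49, 46, 18]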